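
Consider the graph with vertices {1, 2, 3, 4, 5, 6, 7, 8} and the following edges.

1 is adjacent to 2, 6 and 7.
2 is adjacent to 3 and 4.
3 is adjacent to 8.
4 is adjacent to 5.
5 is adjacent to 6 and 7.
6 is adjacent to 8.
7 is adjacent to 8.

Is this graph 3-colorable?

The chromatic number is 3. The cycle 8-3-2-1-7-8 has odd length 5, so it cannot be 2-colored; at least 3 colors are needed.
3 colors suffice: color red → {2, 5, 8}; color blue → {3, 4, 6, 7}; color green → {1}.
That is already a proper 3-coloring.

Yes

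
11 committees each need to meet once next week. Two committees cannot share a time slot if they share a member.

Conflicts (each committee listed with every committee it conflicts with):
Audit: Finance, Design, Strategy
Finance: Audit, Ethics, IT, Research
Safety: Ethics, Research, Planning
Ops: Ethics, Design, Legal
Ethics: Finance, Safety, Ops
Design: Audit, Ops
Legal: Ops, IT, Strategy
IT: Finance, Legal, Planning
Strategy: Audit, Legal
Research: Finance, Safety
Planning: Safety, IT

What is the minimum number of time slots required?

The cycle Design-Audit-Strategy-Legal-Ops-Design has odd length 5, so it cannot be 2-colored; at least 3 time slots are needed.
Using 3 time slots: Audit=2, Finance=1, Safety=1, Ops=2, Ethics=3, Design=1, Legal=1, IT=2, Strategy=3, Research=2, Planning=3. No two conflicting committees share a time slot.

3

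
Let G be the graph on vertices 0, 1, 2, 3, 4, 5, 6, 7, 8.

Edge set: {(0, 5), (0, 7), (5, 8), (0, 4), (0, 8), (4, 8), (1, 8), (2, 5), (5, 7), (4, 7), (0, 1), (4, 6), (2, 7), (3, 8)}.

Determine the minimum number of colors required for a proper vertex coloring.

0, 5, 8 are mutually adjacent, so at least 3 colors are needed.
3 colors suffice: color red → {6, 7, 8}; color blue → {0, 2, 3}; color green → {1, 4, 5}. Each edge has distinct colors on its endpoints.

3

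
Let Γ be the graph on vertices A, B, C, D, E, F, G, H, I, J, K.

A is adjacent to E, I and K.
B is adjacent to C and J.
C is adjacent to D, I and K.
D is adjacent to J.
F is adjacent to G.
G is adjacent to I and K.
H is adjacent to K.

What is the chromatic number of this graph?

A and E are adjacent, so at least 2 colors are needed.
2 colors suffice: color red → {B, D, E, F, I, K}; color blue → {A, C, G, H, J}. Each edge has distinct colors on its endpoints.

2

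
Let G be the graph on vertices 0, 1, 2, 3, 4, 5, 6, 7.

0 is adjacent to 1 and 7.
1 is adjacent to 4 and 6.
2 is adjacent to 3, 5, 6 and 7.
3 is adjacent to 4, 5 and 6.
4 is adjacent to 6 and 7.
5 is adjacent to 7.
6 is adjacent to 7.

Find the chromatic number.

1, 4, 6 are pairwise adjacent, so at least 3 colors are needed.
3 colors suffice: 0=red, 1=blue, 2=green, 3=blue, 4=green, 5=red, 6=red, 7=blue. Each edge has distinct colors on its endpoints.

3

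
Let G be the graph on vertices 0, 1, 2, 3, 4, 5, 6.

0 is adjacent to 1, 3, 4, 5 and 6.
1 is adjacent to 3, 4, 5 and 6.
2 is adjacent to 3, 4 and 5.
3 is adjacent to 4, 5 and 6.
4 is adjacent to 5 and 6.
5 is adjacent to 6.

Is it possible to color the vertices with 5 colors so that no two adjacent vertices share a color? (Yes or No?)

0, 1, 3, 4, 5, 6 are mutually adjacent (a clique of size 6), so at least 6 colors are needed.
So 5 colors are not enough.

No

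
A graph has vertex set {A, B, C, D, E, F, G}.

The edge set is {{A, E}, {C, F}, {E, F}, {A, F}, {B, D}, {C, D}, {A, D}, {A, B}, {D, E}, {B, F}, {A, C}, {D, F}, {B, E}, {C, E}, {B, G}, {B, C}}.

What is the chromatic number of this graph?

6

A, B, C, D, E, F are mutually adjacent (a clique of size 6), so at least 6 colors are needed.
6 colors suffice: color 1 → {B}; color 2 → {F, G}; color 3 → {E}; color 4 → {D}; color 5 → {A}; color 6 → {C}. Each edge has distinct colors on its endpoints.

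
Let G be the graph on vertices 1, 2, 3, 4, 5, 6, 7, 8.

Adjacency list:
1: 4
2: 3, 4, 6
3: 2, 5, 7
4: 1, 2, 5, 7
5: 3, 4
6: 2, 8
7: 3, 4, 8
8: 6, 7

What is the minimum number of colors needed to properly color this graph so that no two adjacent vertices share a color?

3

The cycle 6-2-3-7-8-6 has odd length 5, so it cannot be 2-colored; at least 3 colors are needed.
One proper 3-coloring: 1=blue, 2=blue, 3=red, 4=red, 5=blue, 6=green, 7=blue, 8=red. Every edge joins two different colors.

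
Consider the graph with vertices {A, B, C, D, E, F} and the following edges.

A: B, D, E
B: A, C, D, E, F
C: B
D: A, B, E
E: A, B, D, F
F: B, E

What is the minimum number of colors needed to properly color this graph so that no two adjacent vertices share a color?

A, B, D, E form a clique, so at least 4 colors are needed.
4 colors suffice: color red → {B}; color blue → {C, E}; color green → {A, F}; color yellow → {D}. Each edge has distinct colors on its endpoints.

4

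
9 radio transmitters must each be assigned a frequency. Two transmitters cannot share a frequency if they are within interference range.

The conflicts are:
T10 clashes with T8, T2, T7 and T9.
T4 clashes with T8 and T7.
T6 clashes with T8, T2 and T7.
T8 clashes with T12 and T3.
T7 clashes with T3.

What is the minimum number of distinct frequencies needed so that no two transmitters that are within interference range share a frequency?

T8 and T12 conflict, so at least 2 frequencies are needed.
A valid assignment using 2 frequencies: T10=2, T4=2, T6=2, T8=1, T2=1, T7=1, T9=1, T12=2, T3=2. Each listed conflict is separated.

2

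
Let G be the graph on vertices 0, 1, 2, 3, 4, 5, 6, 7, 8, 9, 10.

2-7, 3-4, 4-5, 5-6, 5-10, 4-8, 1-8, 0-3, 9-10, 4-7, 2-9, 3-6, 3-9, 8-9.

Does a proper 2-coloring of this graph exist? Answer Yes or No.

No

The cycle 2-9-8-4-7-2 has odd length 5, so it cannot be 2-colored; at least 3 colors are needed.
So 2 colors are not enough.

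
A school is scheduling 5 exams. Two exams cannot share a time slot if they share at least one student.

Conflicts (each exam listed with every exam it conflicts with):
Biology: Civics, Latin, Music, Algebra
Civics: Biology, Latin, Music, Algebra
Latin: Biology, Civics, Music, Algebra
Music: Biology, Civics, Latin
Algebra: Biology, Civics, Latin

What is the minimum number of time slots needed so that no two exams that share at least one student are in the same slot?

Biology, Civics, Latin, Music all conflict with each other, so at least 4 time slots are needed.
A valid assignment using 4 time slots: Biology=2, Civics=3, Latin=1, Music=4, Algebra=4. No two conflicting exams share a time slot.

4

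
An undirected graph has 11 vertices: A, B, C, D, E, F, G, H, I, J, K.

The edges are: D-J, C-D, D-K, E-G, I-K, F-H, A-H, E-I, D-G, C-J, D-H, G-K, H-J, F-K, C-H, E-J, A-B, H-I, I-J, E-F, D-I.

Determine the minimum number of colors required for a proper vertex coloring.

4

C, D, H, J are mutually adjacent (a clique of size 4), so at least 4 colors are needed.
4 colors suffice: color 1 → {A, D, E}; color 2 → {B, H, K}; color 3 → {C, F, G, I}; color 4 → {J}. Every edge joins two different colors.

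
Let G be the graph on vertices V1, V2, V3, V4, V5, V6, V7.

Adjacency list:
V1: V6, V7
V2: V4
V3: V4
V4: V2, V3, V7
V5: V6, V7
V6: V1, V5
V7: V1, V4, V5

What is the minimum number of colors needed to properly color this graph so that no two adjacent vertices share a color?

V2 and V4 are adjacent, so at least 2 colors are needed.
2 colors suffice: color R → {V2, V3, V6, V7}; color B → {V1, V4, V5}. Every edge joins two different colors.

2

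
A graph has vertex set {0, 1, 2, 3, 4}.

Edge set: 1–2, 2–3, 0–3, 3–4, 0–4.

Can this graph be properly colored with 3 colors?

Yes

The chromatic number is 3. 0, 3, 4 are mutually adjacent, so at least 3 colors are needed.
3 colors suffice: 0=blue, 1=red, 2=blue, 3=red, 4=green.
That is already a proper 3-coloring.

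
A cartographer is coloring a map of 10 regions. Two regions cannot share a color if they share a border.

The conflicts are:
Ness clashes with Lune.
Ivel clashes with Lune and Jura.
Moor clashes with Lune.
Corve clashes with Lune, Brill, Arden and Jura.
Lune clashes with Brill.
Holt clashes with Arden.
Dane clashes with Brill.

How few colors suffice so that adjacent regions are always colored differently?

Corve, Lune, Brill pairwise conflict, so at least 3 colors are needed.
3 colors suffice: Ness=2, Ivel=2, Moor=2, Corve=2, Lune=1, Holt=2, Dane=1, Brill=3, Arden=1, Jura=1. Each listed conflict is separated.

3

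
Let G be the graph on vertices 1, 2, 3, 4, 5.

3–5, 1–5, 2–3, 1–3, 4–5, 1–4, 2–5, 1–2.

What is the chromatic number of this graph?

4

1, 2, 3, 5 are mutually adjacent (a clique of size 4), so at least 4 colors are needed.
4 colors suffice: 1=blue, 2=green, 3=yellow, 4=green, 5=red. No two adjacent vertices share a color.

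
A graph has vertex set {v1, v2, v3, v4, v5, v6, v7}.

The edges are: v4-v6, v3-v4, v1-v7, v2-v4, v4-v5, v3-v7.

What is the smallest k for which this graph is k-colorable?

2

v2 and v4 are adjacent, so at least 2 colors are needed.
2 colors suffice: color 1 → {v4, v7}; color 2 → {v1, v2, v3, v5, v6}. No two adjacent vertices share a color.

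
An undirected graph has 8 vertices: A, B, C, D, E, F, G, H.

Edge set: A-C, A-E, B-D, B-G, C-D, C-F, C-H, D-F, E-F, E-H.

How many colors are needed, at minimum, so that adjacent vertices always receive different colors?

C, D, F are mutually adjacent, so at least 3 colors are needed.
3 colors suffice: A=2, B=1, C=1, D=3, E=1, F=2, G=2, H=2. Each edge has distinct colors on its endpoints.

3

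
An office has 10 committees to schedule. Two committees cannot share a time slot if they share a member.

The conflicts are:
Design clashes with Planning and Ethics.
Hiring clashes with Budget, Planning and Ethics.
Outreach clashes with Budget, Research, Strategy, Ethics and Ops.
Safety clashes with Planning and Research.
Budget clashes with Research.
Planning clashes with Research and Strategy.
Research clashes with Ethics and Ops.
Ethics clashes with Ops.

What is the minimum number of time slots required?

Outreach, Research, Ethics, Ops are mutually in conflict, so at least 4 time slots are needed.
4 time slots suffice: time slot 1 → {Design, Hiring, Research, Strategy}; time slot 2 → {Budget, Planning, Ethics}; time slot 3 → {Outreach, Safety}; time slot 4 → {Ops}. Each listed conflict is separated.

4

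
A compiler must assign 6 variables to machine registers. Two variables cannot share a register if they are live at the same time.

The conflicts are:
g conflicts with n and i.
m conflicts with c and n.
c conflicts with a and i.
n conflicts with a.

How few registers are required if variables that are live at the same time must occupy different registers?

3

The cycle c-a-n-g-i-c has odd length 5, so it cannot be 2-colored; at least 3 registers are needed.
3 registers suffice: register 1 → {c, n}; register 2 → {g, m, a}; register 3 → {i}. No two conflicting variables share a register.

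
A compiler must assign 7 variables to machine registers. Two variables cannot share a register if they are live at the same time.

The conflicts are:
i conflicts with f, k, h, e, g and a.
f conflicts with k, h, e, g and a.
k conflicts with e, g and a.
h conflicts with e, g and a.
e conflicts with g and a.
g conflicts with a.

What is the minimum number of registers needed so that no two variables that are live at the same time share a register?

6

i, f, k, e, g, a are mutually in conflict, so at least 6 registers are needed.
A valid assignment using 6 registers: i=4, f=2, k=6, h=6, e=3, g=5, a=1. Each listed conflict is separated.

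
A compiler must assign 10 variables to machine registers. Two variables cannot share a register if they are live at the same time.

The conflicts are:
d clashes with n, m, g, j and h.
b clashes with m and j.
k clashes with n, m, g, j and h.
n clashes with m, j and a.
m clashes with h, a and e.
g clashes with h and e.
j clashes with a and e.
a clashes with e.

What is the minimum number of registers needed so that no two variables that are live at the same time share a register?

k, m, h pairwise conflict, so at least 3 registers are needed.
3 registers suffice: register 1 → {m, g, j}; register 2 → {d, b, k, a}; register 3 → {n, h, e}. No two conflicting variables share a register.

3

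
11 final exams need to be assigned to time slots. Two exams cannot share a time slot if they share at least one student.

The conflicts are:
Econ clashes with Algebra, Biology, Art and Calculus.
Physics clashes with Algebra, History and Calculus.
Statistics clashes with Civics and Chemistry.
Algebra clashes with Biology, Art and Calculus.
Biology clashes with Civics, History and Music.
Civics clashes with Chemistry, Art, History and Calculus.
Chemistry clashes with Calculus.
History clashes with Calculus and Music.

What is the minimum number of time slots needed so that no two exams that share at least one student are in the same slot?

Biology, History, Music pairwise conflict, so at least 3 time slots are needed.
3 time slots suffice: time slot 1 → {Statistics, Biology, Art, Calculus}; time slot 2 → {Econ, Physics, Civics, Music}; time slot 3 → {Algebra, Chemistry, History}. Every pair that conflicts lands in different time slots.

3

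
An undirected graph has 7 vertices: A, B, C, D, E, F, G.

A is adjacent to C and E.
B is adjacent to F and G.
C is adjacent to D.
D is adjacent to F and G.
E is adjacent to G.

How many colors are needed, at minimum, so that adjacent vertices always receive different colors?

The cycle G-E-A-C-D-G has odd length 5, so it cannot be 2-colored; at least 3 colors are needed.
3 colors suffice: color red → {A, F, G}; color blue → {B, D, E}; color green → {C}. No two adjacent vertices share a color.

3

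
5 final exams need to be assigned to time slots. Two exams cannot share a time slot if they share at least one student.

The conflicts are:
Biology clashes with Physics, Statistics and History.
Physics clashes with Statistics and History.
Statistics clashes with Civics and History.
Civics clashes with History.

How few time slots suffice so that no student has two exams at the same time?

4

Biology, Physics, Statistics, History all conflict with each other, so at least 4 time slots are needed.
4 time slots suffice: Biology=3, Physics=4, Statistics=2, Civics=3, History=1. No two conflicting exams share a time slot.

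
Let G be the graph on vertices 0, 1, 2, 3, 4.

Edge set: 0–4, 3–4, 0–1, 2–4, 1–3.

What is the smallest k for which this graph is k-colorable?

2

3 and 4 are adjacent, so at least 2 colors are needed.
2 colors suffice: 0=blue, 1=red, 2=blue, 3=blue, 4=red. No two adjacent vertices share a color.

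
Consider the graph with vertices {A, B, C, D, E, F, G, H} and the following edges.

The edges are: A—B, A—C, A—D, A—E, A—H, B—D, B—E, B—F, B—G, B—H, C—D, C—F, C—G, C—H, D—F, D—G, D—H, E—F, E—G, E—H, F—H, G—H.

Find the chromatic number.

4

A, B, E, H form a clique, so at least 4 colors are needed.
4 colors suffice: color 1 → {H}; color 2 → {B, C}; color 3 → {D, E}; color 4 → {A, F, G}. Each edge has distinct colors on its endpoints.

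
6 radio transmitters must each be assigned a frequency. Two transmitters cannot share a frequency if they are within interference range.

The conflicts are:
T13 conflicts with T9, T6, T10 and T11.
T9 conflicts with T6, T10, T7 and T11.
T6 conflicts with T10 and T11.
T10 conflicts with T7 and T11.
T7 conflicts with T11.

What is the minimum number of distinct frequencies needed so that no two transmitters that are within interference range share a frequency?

5

T13, T9, T6, T10, T11 are mutually in conflict, so at least 5 frequencies are needed.
5 frequencies suffice: frequency 1 → {T9}; frequency 2 → {T10}; frequency 3 → {T11}; frequency 4 → {T6, T7}; frequency 5 → {T13}. Each listed conflict is separated.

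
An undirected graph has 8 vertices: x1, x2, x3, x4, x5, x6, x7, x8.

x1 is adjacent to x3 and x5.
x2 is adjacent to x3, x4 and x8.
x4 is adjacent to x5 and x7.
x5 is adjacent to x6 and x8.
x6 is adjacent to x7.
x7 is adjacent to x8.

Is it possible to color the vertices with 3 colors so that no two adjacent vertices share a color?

Yes

The chromatic number is 3. The cycle x1-x5-x8-x2-x3-x1 has odd length 5, so it cannot be 2-colored; at least 3 colors are needed.
3 colors suffice: color 1 → {x2, x5, x7}; color 2 → {x1, x4, x6, x8}; color 3 → {x3}.
That is already a proper 3-coloring.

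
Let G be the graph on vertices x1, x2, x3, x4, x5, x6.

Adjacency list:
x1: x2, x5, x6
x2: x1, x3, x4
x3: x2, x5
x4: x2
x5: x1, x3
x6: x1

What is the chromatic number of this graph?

x2 and x4 are adjacent, so at least 2 colors are needed.
A valid assignment using 2 colors: x1=2, x2=1, x3=2, x4=2, x5=1, x6=1. No two adjacent vertices share a color.

2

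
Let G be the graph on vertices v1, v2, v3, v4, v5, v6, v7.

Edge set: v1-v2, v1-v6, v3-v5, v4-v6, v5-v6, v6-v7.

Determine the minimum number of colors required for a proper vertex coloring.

v1 and v6 are adjacent, so at least 2 colors are needed.
2 colors suffice: color 1 → {v2, v3, v6}; color 2 → {v1, v4, v5, v7}. Every edge joins two different colors.

2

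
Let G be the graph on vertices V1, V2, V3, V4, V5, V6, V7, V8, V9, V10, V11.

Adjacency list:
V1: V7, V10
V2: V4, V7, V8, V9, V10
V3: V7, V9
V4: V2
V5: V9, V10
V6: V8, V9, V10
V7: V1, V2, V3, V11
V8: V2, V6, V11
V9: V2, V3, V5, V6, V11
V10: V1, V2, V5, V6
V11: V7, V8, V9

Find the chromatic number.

V8 and V11 are adjacent, so at least 2 colors are needed.
2 colors suffice: color red → {V1, V2, V3, V5, V6, V11}; color blue → {V4, V7, V8, V9, V10}. Every edge joins two different colors.

2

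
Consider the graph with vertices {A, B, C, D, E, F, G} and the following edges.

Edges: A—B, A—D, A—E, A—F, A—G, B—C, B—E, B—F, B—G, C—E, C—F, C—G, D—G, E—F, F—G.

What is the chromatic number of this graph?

A, B, F, G form a clique, so at least 4 colors are needed.
4 colors suffice: A=3, B=4, C=3, D=1, E=2, F=1, G=2. Each edge has distinct colors on its endpoints.

4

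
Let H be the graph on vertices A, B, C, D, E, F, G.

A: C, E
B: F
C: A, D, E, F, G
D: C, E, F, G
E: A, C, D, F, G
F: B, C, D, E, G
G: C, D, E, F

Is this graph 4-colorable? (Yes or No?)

C, D, E, F, G are mutually adjacent (a clique of size 5), so at least 5 colors are needed.
So 4 colors are not enough.

No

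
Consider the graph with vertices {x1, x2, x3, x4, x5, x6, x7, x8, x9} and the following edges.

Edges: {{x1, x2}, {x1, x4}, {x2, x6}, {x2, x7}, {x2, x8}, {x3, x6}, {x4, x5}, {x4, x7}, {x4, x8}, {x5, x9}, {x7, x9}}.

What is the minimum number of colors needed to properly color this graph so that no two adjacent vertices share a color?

x2 and x7 are adjacent, so at least 2 colors are needed.
2 colors suffice: color 1 → {x2, x3, x4, x9}; color 2 → {x1, x5, x6, x7, x8}. Each edge has distinct colors on its endpoints.

2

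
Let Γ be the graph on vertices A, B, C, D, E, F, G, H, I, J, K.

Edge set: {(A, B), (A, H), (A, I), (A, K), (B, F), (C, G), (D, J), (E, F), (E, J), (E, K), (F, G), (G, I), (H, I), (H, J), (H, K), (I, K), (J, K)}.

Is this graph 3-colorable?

A, H, I, K are pairwise adjacent (a clique of size 4), so at least 4 colors are needed.
So 3 colors are not enough.

No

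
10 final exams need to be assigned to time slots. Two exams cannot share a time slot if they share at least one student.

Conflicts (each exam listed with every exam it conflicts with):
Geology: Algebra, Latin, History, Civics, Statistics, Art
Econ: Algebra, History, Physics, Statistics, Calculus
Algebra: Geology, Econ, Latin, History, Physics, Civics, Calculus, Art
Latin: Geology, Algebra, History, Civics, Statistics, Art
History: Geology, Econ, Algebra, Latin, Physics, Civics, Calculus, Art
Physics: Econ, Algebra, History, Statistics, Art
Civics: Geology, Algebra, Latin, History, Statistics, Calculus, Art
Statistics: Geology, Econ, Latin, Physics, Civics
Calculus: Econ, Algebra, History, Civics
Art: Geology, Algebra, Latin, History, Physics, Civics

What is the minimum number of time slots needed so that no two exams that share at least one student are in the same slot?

6

Geology, Algebra, Latin, History, Civics, Art are mutually in conflict, so at least 6 time slots are needed.
6 time slots suffice: time slot 1 → {Algebra, Statistics}; time slot 2 → {History}; time slot 3 → {Econ, Civics}; time slot 4 → {Geology, Physics, Calculus}; time slot 5 → {Art}; time slot 6 → {Latin}. No two conflicting exams share a time slot.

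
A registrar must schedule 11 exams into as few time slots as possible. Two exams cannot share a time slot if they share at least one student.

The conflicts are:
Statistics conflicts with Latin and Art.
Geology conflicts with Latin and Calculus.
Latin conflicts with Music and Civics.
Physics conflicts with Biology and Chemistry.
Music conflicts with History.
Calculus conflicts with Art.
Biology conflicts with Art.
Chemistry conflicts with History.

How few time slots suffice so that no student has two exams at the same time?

The cycle Art-Statistics-Latin-Geology-Calculus-Art has odd length 5, so it cannot be 2-colored; at least 3 time slots are needed.
Using 3 time slots: Statistics=2, Geology=2, Latin=1, Physics=1, Music=2, Calculus=3, Civics=2, Biology=2, Art=1, Chemistry=2, History=1. Every pair that conflicts lands in different time slots.

3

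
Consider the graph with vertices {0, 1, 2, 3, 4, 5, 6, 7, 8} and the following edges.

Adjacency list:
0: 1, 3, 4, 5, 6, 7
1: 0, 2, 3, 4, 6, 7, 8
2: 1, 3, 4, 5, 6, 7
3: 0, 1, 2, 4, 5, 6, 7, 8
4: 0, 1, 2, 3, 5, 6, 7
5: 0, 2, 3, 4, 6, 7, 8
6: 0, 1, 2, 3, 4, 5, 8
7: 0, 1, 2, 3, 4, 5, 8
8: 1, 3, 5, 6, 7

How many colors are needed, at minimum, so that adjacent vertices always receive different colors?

1, 2, 3, 4, 6 form a clique, so at least 5 colors are needed.
5 colors suffice: 0=purple, 1=green, 2=purple, 3=red, 4=yellow, 5=green, 6=blue, 7=blue, 8=yellow. Each edge has distinct colors on its endpoints.

5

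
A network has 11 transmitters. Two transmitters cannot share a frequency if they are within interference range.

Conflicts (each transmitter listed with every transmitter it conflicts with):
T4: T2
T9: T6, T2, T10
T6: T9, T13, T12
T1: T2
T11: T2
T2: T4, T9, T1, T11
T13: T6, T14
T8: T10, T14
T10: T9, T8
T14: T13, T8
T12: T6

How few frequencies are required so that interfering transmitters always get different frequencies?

2

T6 and T12 conflict, so at least 2 frequencies are needed.
Using 2 frequencies: T4=2, T9=2, T6=1, T1=2, T11=2, T2=1, T13=2, T8=2, T10=1, T14=1, T12=2. Every pair that conflicts lands in different frequencies.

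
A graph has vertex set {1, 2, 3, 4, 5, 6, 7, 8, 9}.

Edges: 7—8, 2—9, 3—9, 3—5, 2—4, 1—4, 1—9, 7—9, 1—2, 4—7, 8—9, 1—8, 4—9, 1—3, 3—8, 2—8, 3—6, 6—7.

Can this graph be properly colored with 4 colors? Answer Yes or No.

The chromatic number is 4. 1, 3, 8, 9 are pairwise adjacent (a clique of size 4), so at least 4 colors are needed.
4 colors suffice: color red → {5, 6, 9}; color blue → {4, 8}; color green → {1, 7}; color yellow → {2, 3}.
That is already a proper 4-coloring.

Yes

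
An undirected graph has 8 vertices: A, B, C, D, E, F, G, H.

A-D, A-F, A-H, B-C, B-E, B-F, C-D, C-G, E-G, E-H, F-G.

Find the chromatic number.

The cycle C-G-F-A-D-C has odd length 5, so it cannot be 2-colored; at least 3 colors are needed.
3 colors suffice: color red → {C, E, F}; color blue → {A, B, G}; color green → {D, H}. Every edge joins two different colors.

3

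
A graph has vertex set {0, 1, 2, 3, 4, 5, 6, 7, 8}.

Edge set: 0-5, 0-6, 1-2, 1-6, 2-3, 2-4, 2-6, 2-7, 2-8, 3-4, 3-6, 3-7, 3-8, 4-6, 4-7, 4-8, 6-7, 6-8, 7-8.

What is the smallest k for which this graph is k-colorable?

6

2, 3, 4, 6, 7, 8 are mutually adjacent (a clique of size 6), so at least 6 colors are needed.
6 colors suffice: 0=blue, 1=green, 2=blue, 3=green, 4=orange, 5=red, 6=red, 7=purple, 8=yellow. Each edge has distinct colors on its endpoints.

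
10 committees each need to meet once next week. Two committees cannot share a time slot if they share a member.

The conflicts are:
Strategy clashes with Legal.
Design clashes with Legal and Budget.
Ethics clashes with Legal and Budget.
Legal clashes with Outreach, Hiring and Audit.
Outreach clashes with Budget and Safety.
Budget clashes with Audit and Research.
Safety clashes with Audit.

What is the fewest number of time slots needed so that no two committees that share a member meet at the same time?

2

Safety and Audit conflict, so at least 2 time slots are needed.
Using 2 time slots: Strategy=2, Design=2, Ethics=2, Legal=1, Outreach=2, Hiring=2, Budget=1, Safety=1, Audit=2, Research=2. No two conflicting committees share a time slot.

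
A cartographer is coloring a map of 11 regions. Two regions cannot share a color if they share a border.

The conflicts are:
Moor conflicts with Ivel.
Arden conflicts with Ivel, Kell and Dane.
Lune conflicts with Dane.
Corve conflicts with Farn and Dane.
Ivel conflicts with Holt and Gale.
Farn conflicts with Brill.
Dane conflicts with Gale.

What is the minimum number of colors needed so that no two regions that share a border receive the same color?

Corve and Farn conflict, so at least 2 colors are needed.
A valid assignment using 2 colors: Moor=2, Arden=2, Lune=2, Corve=2, Ivel=1, Farn=1, Kell=1, Holt=2, Brill=2, Dane=1, Gale=2. Every pair that conflicts lands in different colors.

2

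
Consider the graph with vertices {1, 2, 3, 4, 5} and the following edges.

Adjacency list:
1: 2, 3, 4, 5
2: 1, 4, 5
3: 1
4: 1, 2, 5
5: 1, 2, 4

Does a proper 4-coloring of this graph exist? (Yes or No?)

Yes

The chromatic number is 4. 1, 2, 4, 5 are pairwise adjacent (a clique of size 4), so at least 4 colors are needed.
4 colors suffice: color a → {1}; color b → {3, 4}; color c → {5}; color d → {2}.
That is already a proper 4-coloring.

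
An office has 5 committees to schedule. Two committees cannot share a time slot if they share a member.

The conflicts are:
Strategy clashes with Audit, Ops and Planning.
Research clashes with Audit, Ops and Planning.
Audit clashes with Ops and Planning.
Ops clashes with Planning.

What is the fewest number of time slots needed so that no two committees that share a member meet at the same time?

Strategy, Audit, Ops, Planning pairwise conflict, so at least 4 time slots are needed.
A valid assignment using 4 time slots: Strategy=4, Research=4, Audit=2, Ops=3, Planning=1. No two conflicting committees share a time slot.

4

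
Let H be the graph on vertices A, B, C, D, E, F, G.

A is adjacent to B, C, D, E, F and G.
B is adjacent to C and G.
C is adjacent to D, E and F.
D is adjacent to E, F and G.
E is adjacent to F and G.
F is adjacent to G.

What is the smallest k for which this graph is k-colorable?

5

A, C, D, E, F form a clique, so at least 5 colors are needed.
A valid assignment using 5 colors: A=1, B=2, C=3, D=2, E=5, F=4, G=3. Each edge has distinct colors on its endpoints.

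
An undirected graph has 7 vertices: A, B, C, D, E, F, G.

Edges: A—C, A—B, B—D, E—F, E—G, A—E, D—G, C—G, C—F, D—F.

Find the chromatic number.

3

The cycle D-F-E-A-B-D has odd length 5, so it cannot be 2-colored; at least 3 colors are needed.
One proper 3-coloring: A=2, B=3, C=1, D=1, E=1, F=2, G=2. Each edge has distinct colors on its endpoints.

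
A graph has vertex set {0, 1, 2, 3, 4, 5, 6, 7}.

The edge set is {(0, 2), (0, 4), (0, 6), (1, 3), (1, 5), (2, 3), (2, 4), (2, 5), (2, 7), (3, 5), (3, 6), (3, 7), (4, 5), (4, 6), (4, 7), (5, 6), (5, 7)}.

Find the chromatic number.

4

2, 3, 5, 7 are pairwise adjacent (a clique of size 4), so at least 4 colors are needed.
4 colors suffice: color red → {0, 5}; color blue → {3, 4}; color green → {1, 2, 6}; color yellow → {7}. Each edge has distinct colors on its endpoints.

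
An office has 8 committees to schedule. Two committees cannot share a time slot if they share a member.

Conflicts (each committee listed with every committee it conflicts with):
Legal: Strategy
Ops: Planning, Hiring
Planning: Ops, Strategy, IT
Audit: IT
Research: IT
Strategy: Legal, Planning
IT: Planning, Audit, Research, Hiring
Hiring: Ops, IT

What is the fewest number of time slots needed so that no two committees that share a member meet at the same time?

2

Ops and Planning conflict, so at least 2 time slots are needed.
A valid assignment using 2 time slots: Legal=2, Ops=1, Planning=2, Audit=2, Research=2, Strategy=1, IT=1, Hiring=2. No two conflicting committees share a time slot.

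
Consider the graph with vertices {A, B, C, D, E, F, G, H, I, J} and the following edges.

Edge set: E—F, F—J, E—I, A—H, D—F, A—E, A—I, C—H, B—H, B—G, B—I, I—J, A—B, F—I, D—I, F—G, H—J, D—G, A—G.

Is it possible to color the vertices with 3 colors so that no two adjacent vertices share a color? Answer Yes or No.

The chromatic number is 3. A, E, I are pairwise adjacent, so at least 3 colors are needed.
A valid assignment using 3 colors: A=2, B=3, C=2, D=3, E=3, F=2, G=1, H=1, I=1, J=3.
That is already a proper 3-coloring.

Yes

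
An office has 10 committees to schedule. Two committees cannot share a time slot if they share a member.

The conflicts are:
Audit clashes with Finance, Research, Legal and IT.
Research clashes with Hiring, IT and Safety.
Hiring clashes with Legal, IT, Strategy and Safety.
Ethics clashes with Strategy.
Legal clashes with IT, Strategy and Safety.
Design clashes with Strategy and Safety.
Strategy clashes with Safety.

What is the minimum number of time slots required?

Hiring, Legal, Strategy, Safety pairwise conflict, so at least 4 time slots are needed.
4 time slots suffice: time slot 1 → {Finance, Research, Strategy}; time slot 2 → {Audit, Hiring, Ethics, Design}; time slot 3 → {Legal}; time slot 4 → {IT, Safety}. No two conflicting committees share a time slot.

4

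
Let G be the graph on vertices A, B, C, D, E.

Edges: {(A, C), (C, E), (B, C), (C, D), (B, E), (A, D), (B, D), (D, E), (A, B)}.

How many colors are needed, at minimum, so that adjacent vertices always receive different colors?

B, C, D, E are pairwise adjacent (a clique of size 4), so at least 4 colors are needed.
4 colors suffice: color 1 → {C}; color 2 → {D}; color 3 → {B}; color 4 → {A, E}. No two adjacent vertices share a color.

4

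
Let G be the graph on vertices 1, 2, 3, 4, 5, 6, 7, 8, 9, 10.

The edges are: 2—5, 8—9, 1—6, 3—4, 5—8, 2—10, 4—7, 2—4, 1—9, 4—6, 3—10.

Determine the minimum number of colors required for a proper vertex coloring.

3

The cycle 8-5-2-4-6-1-9-8 has odd length 7, so it cannot be 2-colored; at least 3 colors are needed.
3 colors suffice: color a → {4, 5, 9, 10}; color b → {2, 3, 6, 7, 8}; color c → {1}. No two adjacent vertices share a color.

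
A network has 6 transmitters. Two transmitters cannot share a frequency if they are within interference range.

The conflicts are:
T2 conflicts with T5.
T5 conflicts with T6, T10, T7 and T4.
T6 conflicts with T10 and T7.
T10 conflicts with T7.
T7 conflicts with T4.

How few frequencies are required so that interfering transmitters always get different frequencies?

T5, T6, T10, T7 are mutually in conflict, so at least 4 frequencies are needed.
4 frequencies suffice: T2=2, T5=1, T6=3, T10=4, T7=2, T4=3. Every pair that conflicts lands in different frequencies.

4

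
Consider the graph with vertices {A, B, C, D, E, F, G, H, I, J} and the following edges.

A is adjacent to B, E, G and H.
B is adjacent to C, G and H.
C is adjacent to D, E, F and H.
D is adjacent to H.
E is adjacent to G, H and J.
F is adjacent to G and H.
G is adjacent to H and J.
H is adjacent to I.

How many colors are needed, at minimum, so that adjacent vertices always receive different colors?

4

A, B, G, H are mutually adjacent (a clique of size 4), so at least 4 colors are needed.
4 colors suffice: color 1 → {H, J}; color 2 → {C, G, I}; color 3 → {B, D, E, F}; color 4 → {A}. Every edge joins two different colors.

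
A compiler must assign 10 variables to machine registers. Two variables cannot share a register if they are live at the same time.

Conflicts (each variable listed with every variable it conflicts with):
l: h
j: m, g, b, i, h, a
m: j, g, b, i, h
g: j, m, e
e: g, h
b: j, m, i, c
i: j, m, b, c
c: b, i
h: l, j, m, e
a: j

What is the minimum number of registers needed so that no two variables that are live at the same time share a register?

4

j, m, b, i pairwise conflict, so at least 4 registers are needed.
A valid assignment using 4 registers: l=1, j=1, m=2, g=3, e=1, b=4, i=3, c=1, h=3, a=2. Each listed conflict is separated.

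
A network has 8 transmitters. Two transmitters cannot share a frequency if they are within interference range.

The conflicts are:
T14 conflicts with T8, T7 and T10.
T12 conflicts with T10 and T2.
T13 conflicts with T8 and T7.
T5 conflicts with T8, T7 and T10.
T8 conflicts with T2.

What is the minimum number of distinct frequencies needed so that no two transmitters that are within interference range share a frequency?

3

The cycle T2-T8-T5-T10-T12-T2 has odd length 5, so it cannot be 2-colored; at least 3 frequencies are needed.
3 frequencies suffice: frequency 1 → {T8, T7, T10}; frequency 2 → {T14, T13, T5, T2}; frequency 3 → {T12}. Every pair that conflicts lands in different frequencies.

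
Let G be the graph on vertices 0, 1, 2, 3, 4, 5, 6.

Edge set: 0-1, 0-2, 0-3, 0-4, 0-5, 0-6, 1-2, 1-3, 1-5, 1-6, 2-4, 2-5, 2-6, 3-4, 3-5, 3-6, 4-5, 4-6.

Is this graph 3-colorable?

0, 3, 4, 5 are mutually adjacent (a clique of size 4), so at least 4 colors are needed.
So 3 colors are not enough.

No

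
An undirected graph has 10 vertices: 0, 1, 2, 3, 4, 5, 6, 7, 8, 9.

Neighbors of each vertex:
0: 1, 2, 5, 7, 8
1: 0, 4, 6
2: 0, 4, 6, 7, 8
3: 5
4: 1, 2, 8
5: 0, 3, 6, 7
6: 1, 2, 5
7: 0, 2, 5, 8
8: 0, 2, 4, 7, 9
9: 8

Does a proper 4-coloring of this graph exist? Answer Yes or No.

Yes

The chromatic number is 4. 0, 2, 7, 8 are mutually adjacent (a clique of size 4), so at least 4 colors are needed.
4 colors suffice: color red → {1, 2, 5, 9}; color blue → {0, 3, 4, 6}; color green → {8}; color yellow → {7}.
That is already a proper 4-coloring.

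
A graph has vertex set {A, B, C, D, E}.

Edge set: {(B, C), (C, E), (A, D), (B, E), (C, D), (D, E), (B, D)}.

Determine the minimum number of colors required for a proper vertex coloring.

B, C, D, E are pairwise adjacent (a clique of size 4), so at least 4 colors are needed.
4 colors suffice: color 1 → {D}; color 2 → {A, B}; color 3 → {C}; color 4 → {E}. Each edge has distinct colors on its endpoints.

4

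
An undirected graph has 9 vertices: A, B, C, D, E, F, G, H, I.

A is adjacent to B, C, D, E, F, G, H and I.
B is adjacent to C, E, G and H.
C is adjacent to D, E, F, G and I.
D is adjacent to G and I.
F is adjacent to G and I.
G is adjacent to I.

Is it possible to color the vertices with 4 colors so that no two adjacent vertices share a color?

No

A, C, F, G, I form a clique, so at least 5 colors are needed.
So 4 colors are not enough.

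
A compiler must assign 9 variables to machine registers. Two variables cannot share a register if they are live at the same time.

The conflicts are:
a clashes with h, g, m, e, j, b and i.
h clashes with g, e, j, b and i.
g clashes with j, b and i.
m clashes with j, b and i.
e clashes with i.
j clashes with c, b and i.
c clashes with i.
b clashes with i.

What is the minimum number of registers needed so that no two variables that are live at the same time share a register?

a, h, g, j, b, i are mutually in conflict, so at least 6 registers are needed.
6 registers suffice: register 1 → {i}; register 2 → {e, j}; register 3 → {a, c}; register 4 → {b}; register 5 → {h, m}; register 6 → {g}. Every pair that conflicts lands in different registers.

6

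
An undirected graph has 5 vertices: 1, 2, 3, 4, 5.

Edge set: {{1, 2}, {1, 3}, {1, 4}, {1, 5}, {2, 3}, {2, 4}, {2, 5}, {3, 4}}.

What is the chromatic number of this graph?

1, 2, 3, 4 are pairwise adjacent (a clique of size 4), so at least 4 colors are needed.
4 colors suffice: 1=blue, 2=red, 3=green, 4=yellow, 5=green. Each edge has distinct colors on its endpoints.

4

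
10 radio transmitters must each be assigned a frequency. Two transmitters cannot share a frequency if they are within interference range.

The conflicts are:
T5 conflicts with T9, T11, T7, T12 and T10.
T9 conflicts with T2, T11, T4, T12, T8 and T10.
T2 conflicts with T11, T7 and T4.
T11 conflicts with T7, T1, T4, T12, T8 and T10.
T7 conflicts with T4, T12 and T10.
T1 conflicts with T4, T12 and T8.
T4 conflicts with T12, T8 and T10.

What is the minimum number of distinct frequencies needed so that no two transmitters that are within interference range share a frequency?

4

T5, T9, T11, T12 are mutually in conflict, so at least 4 frequencies are needed.
4 frequencies suffice: frequency 1 → {T11}; frequency 2 → {T5, T4}; frequency 3 → {T9, T7, T1}; frequency 4 → {T2, T12, T8, T10}. No two conflicting transmitters share a frequency.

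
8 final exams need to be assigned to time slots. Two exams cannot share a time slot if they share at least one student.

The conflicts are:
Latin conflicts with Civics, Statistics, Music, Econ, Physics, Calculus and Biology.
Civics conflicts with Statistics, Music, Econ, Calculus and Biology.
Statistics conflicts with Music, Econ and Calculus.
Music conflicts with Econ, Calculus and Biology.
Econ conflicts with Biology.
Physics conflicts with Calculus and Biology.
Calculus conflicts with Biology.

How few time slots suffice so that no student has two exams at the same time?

Latin, Civics, Statistics, Music, Calculus all conflict with each other, so at least 5 time slots are needed.
5 time slots suffice: time slot 1 → {Latin}; time slot 2 → {Civics, Physics}; time slot 3 → {Music}; time slot 4 → {Econ, Calculus}; time slot 5 → {Statistics, Biology}. Every pair that conflicts lands in different time slots.

5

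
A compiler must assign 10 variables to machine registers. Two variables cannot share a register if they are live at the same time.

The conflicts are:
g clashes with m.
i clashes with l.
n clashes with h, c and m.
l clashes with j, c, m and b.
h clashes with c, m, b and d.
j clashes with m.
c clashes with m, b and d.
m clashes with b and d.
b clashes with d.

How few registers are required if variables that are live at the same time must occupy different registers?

5

h, c, m, b, d pairwise conflict, so at least 5 registers are needed.
A valid assignment using 5 registers: g=2, i=1, n=4, l=3, h=3, j=2, c=2, m=1, b=4, d=5. No two conflicting variables share a register.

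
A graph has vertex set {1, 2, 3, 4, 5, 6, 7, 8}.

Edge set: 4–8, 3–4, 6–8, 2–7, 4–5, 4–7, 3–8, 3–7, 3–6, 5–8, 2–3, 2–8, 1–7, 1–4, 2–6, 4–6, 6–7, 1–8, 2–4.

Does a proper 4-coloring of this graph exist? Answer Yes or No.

No

2, 3, 4, 6, 7 form a clique, so at least 5 colors are needed.
So 4 colors are not enough.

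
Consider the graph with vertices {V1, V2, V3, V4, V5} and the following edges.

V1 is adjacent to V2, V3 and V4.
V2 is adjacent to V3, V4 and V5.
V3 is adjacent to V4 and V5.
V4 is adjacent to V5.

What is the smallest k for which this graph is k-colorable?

4

V2, V3, V4, V5 form a clique, so at least 4 colors are needed.
4 colors suffice: color 1 → {V3}; color 2 → {V4}; color 3 → {V2}; color 4 → {V1, V5}. Every edge joins two different colors.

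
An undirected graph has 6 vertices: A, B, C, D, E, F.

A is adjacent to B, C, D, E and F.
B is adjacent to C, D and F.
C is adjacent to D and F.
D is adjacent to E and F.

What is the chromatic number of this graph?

5

A, B, C, D, F form a clique, so at least 5 colors are needed.
5 colors suffice: color 1 → {A}; color 2 → {D}; color 3 → {C, E}; color 4 → {F}; color 5 → {B}. Each edge has distinct colors on its endpoints.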